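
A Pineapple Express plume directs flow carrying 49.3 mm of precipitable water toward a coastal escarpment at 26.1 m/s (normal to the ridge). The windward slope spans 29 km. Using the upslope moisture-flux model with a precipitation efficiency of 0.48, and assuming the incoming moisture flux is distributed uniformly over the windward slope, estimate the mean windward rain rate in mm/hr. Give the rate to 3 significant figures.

Incoming column moisture flux per unit ridge length: F = V × PW = 26.1 × 49.3 = 1286.73 mm·m/s.
Spread over the 29 km slope with efficiency ε = 0.48: R = ε·F/W = 0.48 × 1286.73 / 29000 m = 2.130e-02 mm/s.
R = 2.130e-02 × 3600 = 76.7 mm/hr.

R ≈ 76.7 mm/hr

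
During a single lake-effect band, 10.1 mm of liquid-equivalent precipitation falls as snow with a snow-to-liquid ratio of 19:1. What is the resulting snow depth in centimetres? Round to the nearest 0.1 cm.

snow depth ≈ 19.2 cm

Snow depth = liquid × ratio = 10.1 mm × 19 = 191.9 mm = 19.2 cm.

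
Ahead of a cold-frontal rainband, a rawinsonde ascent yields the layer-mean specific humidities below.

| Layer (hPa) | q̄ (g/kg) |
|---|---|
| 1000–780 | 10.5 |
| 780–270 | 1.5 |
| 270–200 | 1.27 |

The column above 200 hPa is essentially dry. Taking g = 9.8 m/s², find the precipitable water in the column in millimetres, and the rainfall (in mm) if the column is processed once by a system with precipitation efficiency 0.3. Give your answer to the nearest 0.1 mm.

Precipitable water is the column-integrated vapour mass per unit area: PW = (1/g) Σ q̄ Δp, with q in kg/kg and Δp in Pa (1 kg/m² of water = 1 mm).
Layer 1000–780 hPa: Δp = 220 hPa = 22000 Pa, q̄ = 0.0105 kg/kg → 0.0105 × 22000 / 9.8 = 23.57 mm
Layer 780–270 hPa: Δp = 510 hPa = 51000 Pa, q̄ = 0.0015 kg/kg → 0.0015 × 51000 / 9.8 = 7.81 mm
Layer 270–200 hPa: Δp = 70 hPa = 7000 Pa, q̄ = 0.00127 kg/kg → 0.00127 × 7000 / 9.8 = 0.91 mm
PW = 23.57 + 7.81 + 0.91 = 32.29 ≈ 32.3 mm.
Rainfall = ε × PW = 0.3 × 32.3 = 9.7 mm.

PW ≈ 32.3 mm; rainfall ≈ 9.7 mm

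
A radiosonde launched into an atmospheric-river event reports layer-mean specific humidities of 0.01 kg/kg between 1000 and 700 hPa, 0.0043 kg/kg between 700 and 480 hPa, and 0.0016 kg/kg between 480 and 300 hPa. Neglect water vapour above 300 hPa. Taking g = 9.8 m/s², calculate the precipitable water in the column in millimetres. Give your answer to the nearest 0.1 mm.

Precipitable water is the column-integrated vapour mass per unit area: PW = (1/g) Σ q̄ Δp, with q in kg/kg and Δp in Pa (1 kg/m² of water = 1 mm).
Layer 1000–700 hPa: Δp = 300 hPa = 30000 Pa, q̄ = 0.01 kg/kg → 0.01 × 30000 / 9.8 = 30.61 mm
Layer 700–480 hPa: Δp = 220 hPa = 22000 Pa, q̄ = 0.0043 kg/kg → 0.0043 × 22000 / 9.8 = 9.65 mm
Layer 480–300 hPa: Δp = 180 hPa = 18000 Pa, q̄ = 0.0016 kg/kg → 0.0016 × 18000 / 9.8 = 2.94 mm
PW = 30.61 + 9.65 + 2.94 = 43.20 ≈ 43.2 mm.

PW ≈ 43.2 mm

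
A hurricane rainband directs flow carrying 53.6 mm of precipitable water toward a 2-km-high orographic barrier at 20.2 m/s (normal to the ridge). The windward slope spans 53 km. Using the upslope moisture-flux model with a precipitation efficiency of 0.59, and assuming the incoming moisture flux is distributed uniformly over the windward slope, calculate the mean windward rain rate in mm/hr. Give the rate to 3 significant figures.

Incoming column moisture flux per unit ridge length: F = V × PW = 20.2 × 53.6 = 1082.72 mm·m/s.
Spread over the 53 km slope with efficiency ε = 0.59: R = ε·F/W = 0.59 × 1082.72 / 53000 m = 1.205e-02 mm/s.
R = 1.205e-02 × 3600 = 43.4 mm/hr.

R ≈ 43.4 mm/hr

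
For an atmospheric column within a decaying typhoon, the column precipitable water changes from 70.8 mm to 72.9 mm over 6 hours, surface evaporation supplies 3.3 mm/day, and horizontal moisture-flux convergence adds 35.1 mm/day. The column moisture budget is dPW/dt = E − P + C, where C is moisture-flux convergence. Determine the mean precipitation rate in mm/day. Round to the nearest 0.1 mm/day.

P ≈ 30.0 mm/day

dPW/dt = (72.9 − 70.8) mm / (6/24 day) = +8.400 mm/day.
P = E + C − dPW/dt = 3.3 + (35.1) − (+8.400) = 30.0 mm/day.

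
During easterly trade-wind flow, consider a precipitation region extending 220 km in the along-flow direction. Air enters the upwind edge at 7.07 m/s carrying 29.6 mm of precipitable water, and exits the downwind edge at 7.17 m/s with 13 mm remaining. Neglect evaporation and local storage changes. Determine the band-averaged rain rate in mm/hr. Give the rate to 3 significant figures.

Column moisture flux per unit crosswind length is F = V × PW.
Inflow: F_in = 7.07 × 29.6 = 209.272 mm·m/s
Outflow: F_out = 7.17 × 13 = 93.21 mm·m/s
Steady-state rate R = (F_in − F_out)/L = (209.272 − 93.21) / 220000 m = 5.276e-04 mm/s.
R = 5.276e-04 × 3600 = 1.90 mm/hr.

R ≈ 1.90 mm/hr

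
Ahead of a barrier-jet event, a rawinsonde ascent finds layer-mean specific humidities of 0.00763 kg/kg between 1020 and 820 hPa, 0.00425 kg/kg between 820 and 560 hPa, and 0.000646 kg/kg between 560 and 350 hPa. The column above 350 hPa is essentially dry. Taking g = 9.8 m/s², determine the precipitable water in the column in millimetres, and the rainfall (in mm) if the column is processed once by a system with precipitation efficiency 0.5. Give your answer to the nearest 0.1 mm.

Precipitable water is the column-integrated vapour mass per unit area: PW = (1/g) Σ q̄ Δp, with q in kg/kg and Δp in Pa (1 kg/m² of water = 1 mm).
Layer 1020–820 hPa: Δp = 200 hPa = 20000 Pa, q̄ = 0.00763 kg/kg → 0.00763 × 20000 / 9.8 = 15.57 mm
Layer 820–560 hPa: Δp = 260 hPa = 26000 Pa, q̄ = 0.00425 kg/kg → 0.00425 × 26000 / 9.8 = 11.28 mm
Layer 560–350 hPa: Δp = 210 hPa = 21000 Pa, q̄ = 0.000646 kg/kg → 0.000646 × 21000 / 9.8 = 1.38 mm
PW = 15.57 + 11.28 + 1.38 = 28.23 ≈ 28.2 mm.
Rainfall = ε × PW = 0.5 × 28.2 = 14.1 mm.

PW ≈ 28.2 mm; rainfall ≈ 14.1 mm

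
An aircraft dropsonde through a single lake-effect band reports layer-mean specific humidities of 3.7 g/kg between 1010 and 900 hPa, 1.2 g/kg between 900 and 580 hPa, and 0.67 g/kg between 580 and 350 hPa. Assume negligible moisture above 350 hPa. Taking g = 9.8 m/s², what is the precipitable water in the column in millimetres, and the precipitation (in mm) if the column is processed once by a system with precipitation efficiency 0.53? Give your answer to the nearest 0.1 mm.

Precipitable water is the column-integrated vapour mass per unit area: PW = (1/g) Σ q̄ Δp, with q in kg/kg and Δp in Pa (1 kg/m² of water = 1 mm).
Layer 1010–900 hPa: Δp = 110 hPa = 11000 Pa, q̄ = 0.0037 kg/kg → 0.0037 × 11000 / 9.8 = 4.15 mm
Layer 900–580 hPa: Δp = 320 hPa = 32000 Pa, q̄ = 0.0012 kg/kg → 0.0012 × 32000 / 9.8 = 3.92 mm
Layer 580–350 hPa: Δp = 230 hPa = 23000 Pa, q̄ = 0.00067 kg/kg → 0.00067 × 23000 / 9.8 = 1.57 mm
PW = 4.15 + 3.92 + 1.57 = 9.64 ≈ 9.6 mm.
Precipitation = ε × PW = 0.53 × 9.6 = 5.1 mm.

PW ≈ 9.6 mm; precipitation ≈ 5.1 mm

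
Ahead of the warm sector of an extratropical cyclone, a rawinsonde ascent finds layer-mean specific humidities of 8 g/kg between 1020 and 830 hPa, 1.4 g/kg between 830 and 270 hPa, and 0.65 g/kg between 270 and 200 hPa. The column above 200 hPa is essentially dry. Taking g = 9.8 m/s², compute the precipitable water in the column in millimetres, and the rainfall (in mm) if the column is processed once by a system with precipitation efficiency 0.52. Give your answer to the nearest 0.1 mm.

Precipitable water is the column-integrated vapour mass per unit area: PW = (1/g) Σ q̄ Δp, with q in kg/kg and Δp in Pa (1 kg/m² of water = 1 mm).
Layer 1020–830 hPa: Δp = 190 hPa = 19000 Pa, q̄ = 0.008 kg/kg → 0.008 × 19000 / 9.8 = 15.51 mm
Layer 830–270 hPa: Δp = 560 hPa = 56000 Pa, q̄ = 0.0014 kg/kg → 0.0014 × 56000 / 9.8 = 8.00 mm
Layer 270–200 hPa: Δp = 70 hPa = 7000 Pa, q̄ = 0.00065 kg/kg → 0.00065 × 7000 / 9.8 = 0.46 mm
PW = 15.51 + 8.00 + 0.46 = 23.97 ≈ 24.0 mm.
Rainfall = ε × PW = 0.52 × 24.0 = 12.5 mm.

PW ≈ 24.0 mm; rainfall ≈ 12.5 mm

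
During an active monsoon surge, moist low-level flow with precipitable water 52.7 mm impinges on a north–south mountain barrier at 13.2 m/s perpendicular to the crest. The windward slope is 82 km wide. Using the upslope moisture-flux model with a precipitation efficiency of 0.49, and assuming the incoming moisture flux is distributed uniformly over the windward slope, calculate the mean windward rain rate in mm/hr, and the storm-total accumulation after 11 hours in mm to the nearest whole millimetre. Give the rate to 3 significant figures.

Incoming column moisture flux per unit ridge length: F = V × PW = 13.2 × 52.7 = 695.64 mm·m/s.
Spread over the 82 km slope with efficiency ε = 0.49: R = ε·F/W = 0.49 × 695.64 / 82000 m = 4.157e-03 mm/s.
R = 4.157e-03 × 3600 = 15.0 mm/hr.
Over 11 h: total = 15.0 × 11 = 165 mm.

R ≈ 15.0 mm/hr; total ≈ 165 mm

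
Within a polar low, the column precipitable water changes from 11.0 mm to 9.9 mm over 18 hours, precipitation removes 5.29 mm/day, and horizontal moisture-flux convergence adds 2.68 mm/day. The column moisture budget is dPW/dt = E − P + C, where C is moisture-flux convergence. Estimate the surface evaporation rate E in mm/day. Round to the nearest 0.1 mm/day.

dPW/dt = (9.9 − 11.0) mm / (18/24 day) = -1.467 mm/day.
E = dPW/dt + P − C = (-1.467) + 5.29 − (2.68) = 1.1 mm/day.

E ≈ 1.1 mm/day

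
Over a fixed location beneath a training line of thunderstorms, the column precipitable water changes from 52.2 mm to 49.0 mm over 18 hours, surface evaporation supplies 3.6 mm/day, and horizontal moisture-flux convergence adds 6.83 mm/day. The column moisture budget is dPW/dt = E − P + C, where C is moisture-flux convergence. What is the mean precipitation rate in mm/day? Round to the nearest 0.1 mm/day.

P ≈ 14.7 mm/day

dPW/dt = (49.0 − 52.2) mm / (18/24 day) = -4.267 mm/day.
P = E + C − dPW/dt = 3.6 + (6.83) − (-4.267) = 14.7 mm/day.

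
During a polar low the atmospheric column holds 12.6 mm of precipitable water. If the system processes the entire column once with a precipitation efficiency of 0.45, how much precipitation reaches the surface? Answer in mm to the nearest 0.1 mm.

precipitation ≈ 5.7 mm

Precipitation = ε × PW = 0.45 × 12.6 = 5.7 mm.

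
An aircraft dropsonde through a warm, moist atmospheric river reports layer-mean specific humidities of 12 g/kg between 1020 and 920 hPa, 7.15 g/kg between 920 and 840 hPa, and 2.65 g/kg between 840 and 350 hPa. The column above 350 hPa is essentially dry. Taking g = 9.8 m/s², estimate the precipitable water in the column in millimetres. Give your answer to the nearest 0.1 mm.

Precipitable water is the column-integrated vapour mass per unit area: PW = (1/g) Σ q̄ Δp, with q in kg/kg and Δp in Pa (1 kg/m² of water = 1 mm).
Layer 1020–920 hPa: Δp = 100 hPa = 10000 Pa, q̄ = 0.012 kg/kg → 0.012 × 10000 / 9.8 = 12.24 mm
Layer 920–840 hPa: Δp = 80 hPa = 8000 Pa, q̄ = 0.00715 kg/kg → 0.00715 × 8000 / 9.8 = 5.84 mm
Layer 840–350 hPa: Δp = 490 hPa = 49000 Pa, q̄ = 0.00265 kg/kg → 0.00265 × 49000 / 9.8 = 13.25 mm
PW = 12.24 + 5.84 + 13.25 = 31.33 ≈ 31.3 mm.

PW ≈ 31.3 mm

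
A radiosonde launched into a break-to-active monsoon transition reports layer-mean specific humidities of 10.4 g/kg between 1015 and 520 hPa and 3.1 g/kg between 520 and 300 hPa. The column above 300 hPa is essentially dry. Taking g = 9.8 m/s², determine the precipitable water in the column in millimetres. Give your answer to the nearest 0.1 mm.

PW ≈ 59.5 mm

Precipitable water is the column-integrated vapour mass per unit area: PW = (1/g) Σ q̄ Δp, with q in kg/kg and Δp in Pa (1 kg/m² of water = 1 mm).
Layer 1015–520 hPa: Δp = 495 hPa = 49500 Pa, q̄ = 0.0104 kg/kg → 0.0104 × 49500 / 9.8 = 52.53 mm
Layer 520–300 hPa: Δp = 220 hPa = 22000 Pa, q̄ = 0.0031 kg/kg → 0.0031 × 22000 / 9.8 = 6.96 mm
PW = 52.53 + 6.96 = 59.49 ≈ 59.5 mm.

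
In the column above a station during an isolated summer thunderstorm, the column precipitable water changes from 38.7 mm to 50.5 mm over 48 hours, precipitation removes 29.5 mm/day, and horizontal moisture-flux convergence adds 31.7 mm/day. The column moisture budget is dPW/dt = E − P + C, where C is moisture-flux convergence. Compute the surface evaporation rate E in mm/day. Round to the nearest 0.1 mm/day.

E ≈ 3.7 mm/day

dPW/dt = (50.5 − 38.7) mm / (48/24 day) = +5.900 mm/day.
E = dPW/dt + P − C = (+5.900) + 29.5 − (31.7) = 3.7 mm/day.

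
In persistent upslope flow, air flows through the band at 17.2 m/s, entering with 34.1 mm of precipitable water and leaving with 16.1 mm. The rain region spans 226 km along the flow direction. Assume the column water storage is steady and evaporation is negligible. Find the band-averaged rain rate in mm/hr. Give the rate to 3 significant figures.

Column moisture flux per unit crosswind length is F = V × PW.
Inflow: F_in = 17.2 × 34.1 = 586.52 mm·m/s
Outflow: F_out = 17.2 × 16.1 = 276.92 mm·m/s
Steady-state rate R = (F_in − F_out)/L = (586.52 − 276.92) / 226000 m = 1.370e-03 mm/s.
R = 1.370e-03 × 3600 = 4.93 mm/hr.

R ≈ 4.93 mm/hr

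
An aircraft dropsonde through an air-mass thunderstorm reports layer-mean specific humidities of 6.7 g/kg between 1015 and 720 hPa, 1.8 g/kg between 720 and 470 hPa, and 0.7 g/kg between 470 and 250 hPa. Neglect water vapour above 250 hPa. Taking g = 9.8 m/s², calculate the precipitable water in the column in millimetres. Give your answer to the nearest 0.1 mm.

Precipitable water is the column-integrated vapour mass per unit area: PW = (1/g) Σ q̄ Δp, with q in kg/kg and Δp in Pa (1 kg/m² of water = 1 mm).
Layer 1015–720 hPa: Δp = 295 hPa = 29500 Pa, q̄ = 0.0067 kg/kg → 0.0067 × 29500 / 9.8 = 20.17 mm
Layer 720–470 hPa: Δp = 250 hPa = 25000 Pa, q̄ = 0.0018 kg/kg → 0.0018 × 25000 / 9.8 = 4.59 mm
Layer 470–250 hPa: Δp = 220 hPa = 22000 Pa, q̄ = 0.0007 kg/kg → 0.0007 × 22000 / 9.8 = 1.57 mm
PW = 20.17 + 4.59 + 1.57 = 26.33 ≈ 26.3 mm.

PW ≈ 26.3 mm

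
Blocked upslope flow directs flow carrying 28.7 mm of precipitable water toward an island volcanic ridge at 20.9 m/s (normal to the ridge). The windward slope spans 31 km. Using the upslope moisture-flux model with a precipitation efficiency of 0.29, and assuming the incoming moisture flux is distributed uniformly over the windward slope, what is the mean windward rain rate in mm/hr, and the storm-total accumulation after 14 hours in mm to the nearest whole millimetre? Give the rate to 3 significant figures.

R ≈ 20.2 mm/hr; total ≈ 283 mm

Incoming column moisture flux per unit ridge length: F = V × PW = 20.9 × 28.7 = 599.83 mm·m/s.
Spread over the 31 km slope with efficiency ε = 0.29: R = ε·F/W = 0.29 × 599.83 / 31000 m = 5.611e-03 mm/s.
R = 5.611e-03 × 3600 = 20.2 mm/hr.
Over 14 h: total = 20.2 × 14 = 282.8 ≈ 283 mm.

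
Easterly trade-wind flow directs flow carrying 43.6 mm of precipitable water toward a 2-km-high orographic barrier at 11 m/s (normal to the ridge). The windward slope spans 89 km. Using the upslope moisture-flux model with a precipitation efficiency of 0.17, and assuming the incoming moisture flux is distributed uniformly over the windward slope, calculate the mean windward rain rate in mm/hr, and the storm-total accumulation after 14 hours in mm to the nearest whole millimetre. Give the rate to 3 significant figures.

Incoming column moisture flux per unit ridge length: F = V × PW = 11 × 43.6 = 479.6 mm·m/s.
Spread over the 89 km slope with efficiency ε = 0.17: R = ε·F/W = 0.17 × 479.6 / 89000 m = 9.161e-04 mm/s.
R = 9.161e-04 × 3600 = 3.30 mm/hr.
Over 14 h: total = 3.30 × 14 = 46.2 ≈ 46 mm.

R ≈ 3.30 mm/hr; total ≈ 46 mm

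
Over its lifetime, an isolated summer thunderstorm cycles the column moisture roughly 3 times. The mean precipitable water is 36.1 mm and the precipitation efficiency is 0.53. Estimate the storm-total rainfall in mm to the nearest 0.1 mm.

rainfall ≈ 57.4 mm

Each cycle deposits ε × PW = 0.53 × 36.1 = 19.133 mm.
Over 3 cycles: 3 × 19.133 = 57.4 mm.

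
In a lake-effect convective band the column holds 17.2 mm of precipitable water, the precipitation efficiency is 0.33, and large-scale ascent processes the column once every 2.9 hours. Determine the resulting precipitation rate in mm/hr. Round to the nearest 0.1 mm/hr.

Each overturning extracts ε × PW = 0.33 × 17.2 = 5.676 mm.
Rate = ε·PW / τ = 5.676 / 2.9 h = 2.0 mm/hr.

R ≈ 2.0 mm/hr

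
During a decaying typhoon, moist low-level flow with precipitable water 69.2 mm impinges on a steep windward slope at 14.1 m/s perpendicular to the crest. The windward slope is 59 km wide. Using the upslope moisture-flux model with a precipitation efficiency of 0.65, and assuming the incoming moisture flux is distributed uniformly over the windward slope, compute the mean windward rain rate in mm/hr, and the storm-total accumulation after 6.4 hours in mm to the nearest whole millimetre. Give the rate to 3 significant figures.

R ≈ 38.7 mm/hr; total ≈ 248 mm

Incoming column moisture flux per unit ridge length: F = V × PW = 14.1 × 69.2 = 975.72 mm·m/s.
Spread over the 59 km slope with efficiency ε = 0.65: R = ε·F/W = 0.65 × 975.72 / 59000 m = 1.075e-02 mm/s.
R = 1.075e-02 × 3600 = 38.7 mm/hr.
Over 6.4 h: total = 38.7 × 6.4 = 247.68 ≈ 248 mm.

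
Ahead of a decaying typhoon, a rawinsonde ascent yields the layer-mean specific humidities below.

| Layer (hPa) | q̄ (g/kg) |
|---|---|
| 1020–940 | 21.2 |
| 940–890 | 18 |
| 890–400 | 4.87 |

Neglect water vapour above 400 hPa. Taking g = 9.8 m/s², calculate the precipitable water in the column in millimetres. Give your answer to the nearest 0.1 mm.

PW ≈ 50.8 mm

Precipitable water is the column-integrated vapour mass per unit area: PW = (1/g) Σ q̄ Δp, with q in kg/kg and Δp in Pa (1 kg/m² of water = 1 mm).
Layer 1020–940 hPa: Δp = 80 hPa = 8000 Pa, q̄ = 0.0212 kg/kg → 0.0212 × 8000 / 9.8 = 17.31 mm
Layer 940–890 hPa: Δp = 50 hPa = 5000 Pa, q̄ = 0.018 kg/kg → 0.018 × 5000 / 9.8 = 9.18 mm
Layer 890–400 hPa: Δp = 490 hPa = 49000 Pa, q̄ = 0.00487 kg/kg → 0.00487 × 49000 / 9.8 = 24.35 mm
PW = 17.31 + 9.18 + 24.35 = 50.84 ≈ 50.8 mm.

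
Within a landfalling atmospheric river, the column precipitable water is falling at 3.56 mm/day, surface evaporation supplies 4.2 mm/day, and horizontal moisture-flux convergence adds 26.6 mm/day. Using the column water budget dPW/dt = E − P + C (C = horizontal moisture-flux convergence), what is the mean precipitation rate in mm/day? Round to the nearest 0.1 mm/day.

P ≈ 34.4 mm/day

dPW/dt = -3.56 mm/day.
P = E + C − dPW/dt = 4.2 + (26.6) − (-3.56) = 34.4 mm/day.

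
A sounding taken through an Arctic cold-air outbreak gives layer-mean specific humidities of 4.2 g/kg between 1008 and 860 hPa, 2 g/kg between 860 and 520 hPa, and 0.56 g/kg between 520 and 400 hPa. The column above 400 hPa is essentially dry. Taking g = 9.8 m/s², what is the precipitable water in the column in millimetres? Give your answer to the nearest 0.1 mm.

PW ≈ 14.0 mm

Precipitable water is the column-integrated vapour mass per unit area: PW = (1/g) Σ q̄ Δp, with q in kg/kg and Δp in Pa (1 kg/m² of water = 1 mm).
Layer 1008–860 hPa: Δp = 148 hPa = 14800 Pa, q̄ = 0.0042 kg/kg → 0.0042 × 14800 / 9.8 = 6.34 mm
Layer 860–520 hPa: Δp = 340 hPa = 34000 Pa, q̄ = 0.002 kg/kg → 0.002 × 34000 / 9.8 = 6.94 mm
Layer 520–400 hPa: Δp = 120 hPa = 12000 Pa, q̄ = 0.00056 kg/kg → 0.00056 × 12000 / 9.8 = 0.69 mm
PW = 6.34 + 6.94 + 0.69 = 13.97 ≈ 14.0 mm.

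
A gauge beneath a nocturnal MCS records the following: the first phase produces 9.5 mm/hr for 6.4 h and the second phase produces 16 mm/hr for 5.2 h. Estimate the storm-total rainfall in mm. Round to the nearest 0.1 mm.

total ≈ 144.0 mm

Total = Σ Rᵢ Δtᵢ = 9.5 × 6.4 + 16 × 5.2
      = 60.8 + 83.2 = 144.0 mm.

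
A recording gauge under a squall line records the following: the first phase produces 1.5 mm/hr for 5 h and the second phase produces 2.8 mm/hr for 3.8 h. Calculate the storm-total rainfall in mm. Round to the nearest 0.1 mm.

total ≈ 18.1 mm

Total = Σ Rᵢ Δtᵢ = 1.5 × 5 + 2.8 × 3.8
      = 7.5 + 10.64 = 18.1 mm.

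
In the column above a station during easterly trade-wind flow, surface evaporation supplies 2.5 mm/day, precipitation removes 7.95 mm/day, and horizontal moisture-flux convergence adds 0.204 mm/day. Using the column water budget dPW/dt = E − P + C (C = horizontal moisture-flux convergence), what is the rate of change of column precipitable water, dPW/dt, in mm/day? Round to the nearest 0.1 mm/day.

dPW/dt ≈ -5.2 mm/day

dPW/dt = E − P + C = 2.5 − 7.95 + (0.204) = -5.2 mm/day.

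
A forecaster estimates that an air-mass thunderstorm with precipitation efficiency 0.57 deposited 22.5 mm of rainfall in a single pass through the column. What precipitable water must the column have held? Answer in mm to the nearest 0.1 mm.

PW ≈ 39.5 mm

PW = rainfall / ε = 22.5 / 0.57 = 39.5 mm.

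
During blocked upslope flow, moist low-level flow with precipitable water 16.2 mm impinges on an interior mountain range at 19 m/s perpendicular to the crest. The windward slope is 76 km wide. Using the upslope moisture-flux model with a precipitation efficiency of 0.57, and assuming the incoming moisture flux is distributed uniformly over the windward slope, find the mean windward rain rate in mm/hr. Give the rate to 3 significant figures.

R ≈ 8.31 mm/hr

Incoming column moisture flux per unit ridge length: F = V × PW = 19 × 16.2 = 307.8 mm·m/s.
Spread over the 76 km slope with efficiency ε = 0.57: R = ε·F/W = 0.57 × 307.8 / 76000 m = 2.308e-03 mm/s.
R = 2.308e-03 × 3600 = 8.31 mm/hr.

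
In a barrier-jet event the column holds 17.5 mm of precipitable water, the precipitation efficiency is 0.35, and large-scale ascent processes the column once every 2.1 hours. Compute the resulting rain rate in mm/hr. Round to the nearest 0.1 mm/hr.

Each overturning extracts ε × PW = 0.35 × 17.5 = 6.125 mm.
Rate = ε·PW / τ = 6.125 / 2.1 h = 2.9 mm/hr.

R ≈ 2.9 mm/hr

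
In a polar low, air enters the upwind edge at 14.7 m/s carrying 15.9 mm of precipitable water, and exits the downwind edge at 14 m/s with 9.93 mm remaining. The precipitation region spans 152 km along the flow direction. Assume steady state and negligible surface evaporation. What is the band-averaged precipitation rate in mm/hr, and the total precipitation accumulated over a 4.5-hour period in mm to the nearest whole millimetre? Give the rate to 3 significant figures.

Column moisture flux per unit crosswind length is F = V × PW.
Inflow: F_in = 14.7 × 15.9 = 233.73 mm·m/s
Outflow: F_out = 14 × 9.93 = 139.02 mm·m/s
Steady-state rate R = (F_in − F_out)/L = (233.73 − 139.02) / 152000 m = 6.231e-04 mm/s.
R = 6.231e-04 × 3600 = 2.24 mm/hr.
Over 4.5 h: total = 2.24 × 4.5 = 10.08 ≈ 10 mm.

R ≈ 2.24 mm/hr; total ≈ 10 mm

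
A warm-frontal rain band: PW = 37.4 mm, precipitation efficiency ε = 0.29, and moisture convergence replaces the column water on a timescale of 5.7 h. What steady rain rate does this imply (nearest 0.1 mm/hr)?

R ≈ 1.9 mm/hr

Each overturning extracts ε × PW = 0.29 × 37.4 = 10.846 mm.
Rate = ε·PW / τ = 10.846 / 5.7 h = 1.9 mm/hr.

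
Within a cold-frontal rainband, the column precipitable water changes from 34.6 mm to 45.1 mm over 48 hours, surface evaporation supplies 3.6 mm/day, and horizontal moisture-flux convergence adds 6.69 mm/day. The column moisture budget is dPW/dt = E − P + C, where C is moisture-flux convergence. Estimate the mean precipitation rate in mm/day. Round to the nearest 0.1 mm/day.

dPW/dt = (45.1 − 34.6) mm / (48/24 day) = +5.250 mm/day.
P = E + C − dPW/dt = 3.6 + (6.69) − (+5.250) = 5.0 mm/day.

P ≈ 5.0 mm/day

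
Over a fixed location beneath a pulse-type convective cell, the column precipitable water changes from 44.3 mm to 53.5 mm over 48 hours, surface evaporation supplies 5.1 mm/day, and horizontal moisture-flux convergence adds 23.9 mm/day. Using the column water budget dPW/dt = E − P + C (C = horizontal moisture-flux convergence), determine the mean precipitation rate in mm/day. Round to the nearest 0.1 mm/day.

P ≈ 24.4 mm/day

dPW/dt = (53.5 − 44.3) mm / (48/24 day) = +4.600 mm/day.
P = E + C − dPW/dt = 5.1 + (23.9) − (+4.600) = 24.4 mm/day.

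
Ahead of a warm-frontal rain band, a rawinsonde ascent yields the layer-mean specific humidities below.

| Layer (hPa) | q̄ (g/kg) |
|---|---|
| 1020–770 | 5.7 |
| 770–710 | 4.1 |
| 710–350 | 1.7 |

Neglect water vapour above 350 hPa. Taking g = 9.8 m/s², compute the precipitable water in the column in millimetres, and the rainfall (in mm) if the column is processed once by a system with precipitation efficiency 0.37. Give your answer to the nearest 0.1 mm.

Precipitable water is the column-integrated vapour mass per unit area: PW = (1/g) Σ q̄ Δp, with q in kg/kg and Δp in Pa (1 kg/m² of water = 1 mm).
Layer 1020–770 hPa: Δp = 250 hPa = 25000 Pa, q̄ = 0.0057 kg/kg → 0.0057 × 25000 / 9.8 = 14.54 mm
Layer 770–710 hPa: Δp = 60 hPa = 6000 Pa, q̄ = 0.0041 kg/kg → 0.0041 × 6000 / 9.8 = 2.51 mm
Layer 710–350 hPa: Δp = 360 hPa = 36000 Pa, q̄ = 0.0017 kg/kg → 0.0017 × 36000 / 9.8 = 6.24 mm
PW = 14.54 + 2.51 + 6.24 = 23.29 ≈ 23.3 mm.
Rainfall = ε × PW = 0.37 × 23.3 = 8.6 mm.

PW ≈ 23.3 mm; rainfall ≈ 8.6 mm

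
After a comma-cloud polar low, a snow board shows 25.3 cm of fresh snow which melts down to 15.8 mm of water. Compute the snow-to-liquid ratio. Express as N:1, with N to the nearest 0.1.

Ratio = snow depth / SWE = 253 mm / 15.8 mm = 16.0, i.e. 16.0:1.

ratio ≈ 16.0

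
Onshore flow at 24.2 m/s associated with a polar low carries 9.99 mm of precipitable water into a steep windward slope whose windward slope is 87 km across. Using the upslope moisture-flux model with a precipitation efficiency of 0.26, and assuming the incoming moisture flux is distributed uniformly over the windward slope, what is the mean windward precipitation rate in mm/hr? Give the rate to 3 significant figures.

Incoming column moisture flux per unit ridge length: F = V × PW = 24.2 × 9.99 = 241.758 mm·m/s.
Spread over the 87 km slope with efficiency ε = 0.26: R = ε·F/W = 0.26 × 241.758 / 87000 m = 7.225e-04 mm/s.
R = 7.225e-04 × 3600 = 2.60 mm/hr.

R ≈ 2.60 mm/hr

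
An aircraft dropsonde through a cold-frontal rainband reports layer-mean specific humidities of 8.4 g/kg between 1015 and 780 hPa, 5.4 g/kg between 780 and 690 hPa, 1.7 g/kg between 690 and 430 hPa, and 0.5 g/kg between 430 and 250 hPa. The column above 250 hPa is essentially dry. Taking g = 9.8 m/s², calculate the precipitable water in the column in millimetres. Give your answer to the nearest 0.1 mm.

Precipitable water is the column-integrated vapour mass per unit area: PW = (1/g) Σ q̄ Δp, with q in kg/kg and Δp in Pa (1 kg/m² of water = 1 mm).
Layer 1015–780 hPa: Δp = 235 hPa = 23500 Pa, q̄ = 0.0084 kg/kg → 0.0084 × 23500 / 9.8 = 20.14 mm
Layer 780–690 hPa: Δp = 90 hPa = 9000 Pa, q̄ = 0.0054 kg/kg → 0.0054 × 9000 / 9.8 = 4.96 mm
Layer 690–430 hPa: Δp = 260 hPa = 26000 Pa, q̄ = 0.0017 kg/kg → 0.0017 × 26000 / 9.8 = 4.51 mm
Layer 430–250 hPa: Δp = 180 hPa = 18000 Pa, q̄ = 0.0005 kg/kg → 0.0005 × 18000 / 9.8 = 0.92 mm
PW = 20.14 + 4.96 + 4.51 + 0.92 = 30.53 ≈ 30.5 mm.

PW ≈ 30.5 mm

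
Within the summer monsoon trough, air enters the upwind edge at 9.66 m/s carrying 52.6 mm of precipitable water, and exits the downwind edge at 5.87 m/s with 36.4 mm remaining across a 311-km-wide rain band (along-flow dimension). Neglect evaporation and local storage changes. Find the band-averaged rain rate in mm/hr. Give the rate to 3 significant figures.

Column moisture flux per unit crosswind length is F = V × PW.
Inflow: F_in = 9.66 × 52.6 = 508.116 mm·m/s
Outflow: F_out = 5.87 × 36.4 = 213.668 mm·m/s
Steady-state rate R = (F_in − F_out)/L = (508.116 − 213.668) / 311000 m = 9.468e-04 mm/s.
R = 9.468e-04 × 3600 = 3.41 mm/hr.

R ≈ 3.41 mm/hr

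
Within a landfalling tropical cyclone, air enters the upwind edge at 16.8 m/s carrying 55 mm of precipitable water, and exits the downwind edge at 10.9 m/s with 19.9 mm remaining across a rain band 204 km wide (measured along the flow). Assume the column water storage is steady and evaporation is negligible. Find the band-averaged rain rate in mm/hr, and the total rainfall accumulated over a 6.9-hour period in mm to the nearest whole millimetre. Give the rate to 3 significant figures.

Column moisture flux per unit crosswind length is F = V × PW.
Inflow: F_in = 16.8 × 55 = 924 mm·m/s
Outflow: F_out = 10.9 × 19.9 = 216.91 mm·m/s
Steady-state rate R = (F_in − F_out)/L = (924 − 216.91) / 204000 m = 3.466e-03 mm/s.
R = 3.466e-03 × 3600 = 12.5 mm/hr.
Over 6.9 h: total = 12.5 × 6.9 = 86.25 ≈ 86 mm.

R ≈ 12.5 mm/hr; total ≈ 86 mm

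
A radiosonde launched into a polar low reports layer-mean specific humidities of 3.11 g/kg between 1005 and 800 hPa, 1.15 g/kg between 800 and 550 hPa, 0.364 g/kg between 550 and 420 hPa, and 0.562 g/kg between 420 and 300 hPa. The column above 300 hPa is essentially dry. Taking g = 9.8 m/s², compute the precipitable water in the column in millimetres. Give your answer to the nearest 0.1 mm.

PW ≈ 10.6 mm

Precipitable water is the column-integrated vapour mass per unit area: PW = (1/g) Σ q̄ Δp, with q in kg/kg and Δp in Pa (1 kg/m² of water = 1 mm).
Layer 1005–800 hPa: Δp = 205 hPa = 20500 Pa, q̄ = 0.00311 kg/kg → 0.00311 × 20500 / 9.8 = 6.51 mm
Layer 800–550 hPa: Δp = 250 hPa = 25000 Pa, q̄ = 0.00115 kg/kg → 0.00115 × 25000 / 9.8 = 2.93 mm
Layer 550–420 hPa: Δp = 130 hPa = 13000 Pa, q̄ = 0.000364 kg/kg → 0.000364 × 13000 / 9.8 = 0.48 mm
Layer 420–300 hPa: Δp = 120 hPa = 12000 Pa, q̄ = 0.000562 kg/kg → 0.000562 × 12000 / 9.8 = 0.69 mm
PW = 6.51 + 2.93 + 0.48 + 0.69 = 10.61 ≈ 10.6 mm.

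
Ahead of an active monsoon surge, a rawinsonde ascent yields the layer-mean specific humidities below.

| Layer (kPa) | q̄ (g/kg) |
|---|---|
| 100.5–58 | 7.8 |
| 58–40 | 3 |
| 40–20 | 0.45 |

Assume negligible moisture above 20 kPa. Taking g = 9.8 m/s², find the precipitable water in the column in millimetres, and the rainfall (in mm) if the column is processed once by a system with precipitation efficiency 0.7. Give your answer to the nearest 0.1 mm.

PW ≈ 40.3 mm; rainfall ≈ 28.2 mm

Precipitable water is the column-integrated vapour mass per unit area: PW = (1/g) Σ q̄ Δp, with q in kg/kg and Δp in Pa (1 kg/m² of water = 1 mm).
Layer 100.5–58 kPa: Δp = 425 hPa = 42500 Pa, q̄ = 0.0078 kg/kg → 0.0078 × 42500 / 9.8 = 33.83 mm
Layer 58–40 kPa: Δp = 180 hPa = 18000 Pa, q̄ = 0.003 kg/kg → 0.003 × 18000 / 9.8 = 5.51 mm
Layer 40–20 kPa: Δp = 200 hPa = 20000 Pa, q̄ = 0.00045 kg/kg → 0.00045 × 20000 / 9.8 = 0.92 mm
PW = 33.83 + 5.51 + 0.92 = 40.26 ≈ 40.3 mm.
Rainfall = ε × PW = 0.7 × 40.3 = 28.2 mm.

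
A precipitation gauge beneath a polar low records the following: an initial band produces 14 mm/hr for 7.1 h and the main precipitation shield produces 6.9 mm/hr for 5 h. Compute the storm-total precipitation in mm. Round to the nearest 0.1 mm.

Total = Σ Rᵢ Δtᵢ = 14 × 7.1 + 6.9 × 5
      = 99.4 + 34.5 = 133.9 mm.

total ≈ 133.9 mm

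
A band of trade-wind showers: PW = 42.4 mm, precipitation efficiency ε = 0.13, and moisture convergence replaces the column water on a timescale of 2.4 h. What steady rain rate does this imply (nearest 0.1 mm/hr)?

Each overturning extracts ε × PW = 0.13 × 42.4 = 5.512 mm.
Rate = ε·PW / τ = 5.512 / 2.4 h = 2.3 mm/hr.

R ≈ 2.3 mm/hr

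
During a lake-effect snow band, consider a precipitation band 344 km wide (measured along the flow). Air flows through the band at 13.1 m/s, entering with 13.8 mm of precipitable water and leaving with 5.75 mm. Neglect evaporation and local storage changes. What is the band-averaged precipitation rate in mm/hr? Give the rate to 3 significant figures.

R ≈ 1.10 mm/hr

Column moisture flux per unit crosswind length is F = V × PW.
Inflow: F_in = 13.1 × 13.8 = 180.78 mm·m/s
Outflow: F_out = 13.1 × 5.75 = 75.325 mm·m/s
Steady-state rate R = (F_in − F_out)/L = (180.78 − 75.325) / 344000 m = 3.066e-04 mm/s.
R = 3.066e-04 × 3600 = 1.10 mm/hr.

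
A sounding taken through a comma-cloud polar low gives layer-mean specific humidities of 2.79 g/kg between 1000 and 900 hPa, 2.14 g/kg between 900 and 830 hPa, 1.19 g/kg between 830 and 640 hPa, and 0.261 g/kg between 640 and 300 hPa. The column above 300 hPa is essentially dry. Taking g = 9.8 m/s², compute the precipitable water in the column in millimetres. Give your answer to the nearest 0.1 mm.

Precipitable water is the column-integrated vapour mass per unit area: PW = (1/g) Σ q̄ Δp, with q in kg/kg and Δp in Pa (1 kg/m² of water = 1 mm).
Layer 1000–900 hPa: Δp = 100 hPa = 10000 Pa, q̄ = 0.00279 kg/kg → 0.00279 × 10000 / 9.8 = 2.85 mm
Layer 900–830 hPa: Δp = 70 hPa = 7000 Pa, q̄ = 0.00214 kg/kg → 0.00214 × 7000 / 9.8 = 1.53 mm
Layer 830–640 hPa: Δp = 190 hPa = 19000 Pa, q̄ = 0.00119 kg/kg → 0.00119 × 19000 / 9.8 = 2.31 mm
Layer 640–300 hPa: Δp = 340 hPa = 34000 Pa, q̄ = 0.000261 kg/kg → 0.000261 × 34000 / 9.8 = 0.91 mm
PW = 2.85 + 1.53 + 2.31 + 0.91 = 7.60 ≈ 7.6 mm.

PW ≈ 7.6 mm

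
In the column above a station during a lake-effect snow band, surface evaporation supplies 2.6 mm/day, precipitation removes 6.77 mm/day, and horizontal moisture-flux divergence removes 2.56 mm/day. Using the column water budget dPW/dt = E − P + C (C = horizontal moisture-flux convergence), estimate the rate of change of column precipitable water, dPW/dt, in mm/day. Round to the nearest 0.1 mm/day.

dPW/dt = E − P + C = 2.6 − 6.77 + (-2.56) = -6.7 mm/day.

dPW/dt ≈ -6.7 mm/day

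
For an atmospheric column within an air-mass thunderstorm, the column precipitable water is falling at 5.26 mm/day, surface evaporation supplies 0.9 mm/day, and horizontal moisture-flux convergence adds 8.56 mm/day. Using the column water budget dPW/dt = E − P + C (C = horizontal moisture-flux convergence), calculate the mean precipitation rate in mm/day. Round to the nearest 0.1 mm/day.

P ≈ 14.7 mm/day

dPW/dt = -5.26 mm/day.
P = E + C − dPW/dt = 0.9 + (8.56) − (-5.26) = 14.7 mm/day.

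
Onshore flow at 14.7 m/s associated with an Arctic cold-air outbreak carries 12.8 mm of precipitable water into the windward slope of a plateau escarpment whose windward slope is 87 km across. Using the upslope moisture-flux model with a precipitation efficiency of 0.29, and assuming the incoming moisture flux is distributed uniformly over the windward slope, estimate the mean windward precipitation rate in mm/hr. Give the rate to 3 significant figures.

R ≈ 2.26 mm/hr

Incoming column moisture flux per unit ridge length: F = V × PW = 14.7 × 12.8 = 188.16 mm·m/s.
Spread over the 87 km slope with efficiency ε = 0.29: R = ε·F/W = 0.29 × 188.16 / 87000 m = 6.272e-04 mm/s.
R = 6.272e-04 × 3600 = 2.26 mm/hr.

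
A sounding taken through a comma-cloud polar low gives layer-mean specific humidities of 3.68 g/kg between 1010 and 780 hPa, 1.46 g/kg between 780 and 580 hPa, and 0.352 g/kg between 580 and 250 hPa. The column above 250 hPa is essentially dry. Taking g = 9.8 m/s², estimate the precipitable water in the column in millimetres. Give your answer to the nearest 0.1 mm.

Precipitable water is the column-integrated vapour mass per unit area: PW = (1/g) Σ q̄ Δp, with q in kg/kg and Δp in Pa (1 kg/m² of water = 1 mm).
Layer 1010–780 hPa: Δp = 230 hPa = 23000 Pa, q̄ = 0.00368 kg/kg → 0.00368 × 23000 / 9.8 = 8.64 mm
Layer 780–580 hPa: Δp = 200 hPa = 20000 Pa, q̄ = 0.00146 kg/kg → 0.00146 × 20000 / 9.8 = 2.98 mm
Layer 580–250 hPa: Δp = 330 hPa = 33000 Pa, q̄ = 0.000352 kg/kg → 0.000352 × 33000 / 9.8 = 1.19 mm
PW = 8.64 + 2.98 + 1.19 = 12.81 ≈ 12.8 mm.

PW ≈ 12.8 mm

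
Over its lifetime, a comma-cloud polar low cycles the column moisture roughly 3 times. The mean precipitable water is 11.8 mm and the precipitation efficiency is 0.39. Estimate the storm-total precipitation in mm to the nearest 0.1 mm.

Each cycle deposits ε × PW = 0.39 × 11.8 = 4.602 mm.
Over 3 cycles: 3 × 4.602 = 13.8 mm.

precipitation ≈ 13.8 mm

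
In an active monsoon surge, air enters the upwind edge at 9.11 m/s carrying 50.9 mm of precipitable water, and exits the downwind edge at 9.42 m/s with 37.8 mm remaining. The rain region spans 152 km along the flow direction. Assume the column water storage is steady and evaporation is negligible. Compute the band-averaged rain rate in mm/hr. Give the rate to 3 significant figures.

Column moisture flux per unit crosswind length is F = V × PW.
Inflow: F_in = 9.11 × 50.9 = 463.699 mm·m/s
Outflow: F_out = 9.42 × 37.8 = 356.076 mm·m/s
Steady-state rate R = (F_in − F_out)/L = (463.699 − 356.076) / 152000 m = 7.080e-04 mm/s.
R = 7.080e-04 × 3600 = 2.55 mm/hr.

R ≈ 2.55 mm/hr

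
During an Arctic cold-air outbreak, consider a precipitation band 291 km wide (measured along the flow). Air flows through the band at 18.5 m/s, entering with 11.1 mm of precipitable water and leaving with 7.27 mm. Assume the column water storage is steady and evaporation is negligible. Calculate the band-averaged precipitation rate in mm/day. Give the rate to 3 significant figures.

R ≈ 21.0 mm/day

Column moisture flux per unit crosswind length is F = V × PW.
Inflow: F_in = 18.5 × 11.1 = 205.35 mm·m/s
Outflow: F_out = 18.5 × 7.27 = 134.495 mm·m/s
Steady-state rate R = (F_in − F_out)/L = (205.35 − 134.495) / 291000 m = 2.435e-04 mm/s.
R = 2.435e-04 × 3600 × 24 = 21.0 mm/day.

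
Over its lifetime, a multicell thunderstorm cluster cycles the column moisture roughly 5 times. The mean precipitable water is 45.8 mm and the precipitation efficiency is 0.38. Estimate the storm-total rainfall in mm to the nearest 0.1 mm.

Each cycle deposits ε × PW = 0.38 × 45.8 = 17.404 mm.
Over 5 cycles: 5 × 17.404 = 87.0 mm.

rainfall ≈ 87.0 mm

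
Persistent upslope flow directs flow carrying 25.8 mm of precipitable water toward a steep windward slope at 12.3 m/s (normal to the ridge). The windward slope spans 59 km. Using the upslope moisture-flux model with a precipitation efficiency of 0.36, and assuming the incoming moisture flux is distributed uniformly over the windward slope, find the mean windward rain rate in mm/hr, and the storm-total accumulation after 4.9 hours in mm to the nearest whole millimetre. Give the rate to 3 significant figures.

R ≈ 6.97 mm/hr; total ≈ 34 mm

Incoming column moisture flux per unit ridge length: F = V × PW = 12.3 × 25.8 = 317.34 mm·m/s.
Spread over the 59 km slope with efficiency ε = 0.36: R = ε·F/W = 0.36 × 317.34 / 59000 m = 1.936e-03 mm/s.
R = 1.936e-03 × 3600 = 6.97 mm/hr.
Over 4.9 h: total = 6.97 × 4.9 = 34.153 ≈ 34 mm.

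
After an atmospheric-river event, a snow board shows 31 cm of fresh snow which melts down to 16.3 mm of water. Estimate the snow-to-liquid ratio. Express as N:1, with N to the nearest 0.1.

ratio ≈ 19.0

Ratio = snow depth / SWE = 310 mm / 16.3 mm = 19.0, i.e. 19.0:1.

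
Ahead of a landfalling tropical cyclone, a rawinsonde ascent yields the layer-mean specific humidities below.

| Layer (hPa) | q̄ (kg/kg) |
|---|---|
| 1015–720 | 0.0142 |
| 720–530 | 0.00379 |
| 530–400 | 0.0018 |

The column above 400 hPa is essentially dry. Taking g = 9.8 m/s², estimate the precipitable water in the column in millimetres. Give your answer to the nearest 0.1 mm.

Precipitable water is the column-integrated vapour mass per unit area: PW = (1/g) Σ q̄ Δp, with q in kg/kg and Δp in Pa (1 kg/m² of water = 1 mm).
Layer 1015–720 hPa: Δp = 295 hPa = 29500 Pa, q̄ = 0.0142 kg/kg → 0.0142 × 29500 / 9.8 = 42.74 mm
Layer 720–530 hPa: Δp = 190 hPa = 19000 Pa, q̄ = 0.00379 kg/kg → 0.00379 × 19000 / 9.8 = 7.35 mm
Layer 530–400 hPa: Δp = 130 hPa = 13000 Pa, q̄ = 0.0018 kg/kg → 0.0018 × 13000 / 9.8 = 2.39 mm
PW = 42.74 + 7.35 + 2.39 = 52.48 ≈ 52.5 mm.

PW ≈ 52.5 mm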